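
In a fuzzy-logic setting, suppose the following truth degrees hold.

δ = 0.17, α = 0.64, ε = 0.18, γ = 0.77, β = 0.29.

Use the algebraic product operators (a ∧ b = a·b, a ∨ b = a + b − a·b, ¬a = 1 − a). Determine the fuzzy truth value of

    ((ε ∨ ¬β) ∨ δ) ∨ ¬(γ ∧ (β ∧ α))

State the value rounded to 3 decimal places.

0.972

¬β = 1 − 0.2900 = 0.7100
ε ∨ ¬β = a + b − a·b on (0.1800, 0.7100) = 0.7622
(ε ∨ ¬β) ∨ δ = a + b − a·b on (0.7622, 0.1700) = 0.8026
β ∧ α = a·b on (0.2900, 0.6400) = 0.1856
γ ∧ (β ∧ α) = a·b on (0.7700, 0.1856) = 0.1429
¬(γ ∧ (β ∧ α)) = 1 − 0.1429 = 0.8571
((ε ∨ ¬β) ∨ δ) ∨ ¬(γ ∧ (β ∧ α)) = a + b − a·b on (0.8026, 0.8571) = 0.9718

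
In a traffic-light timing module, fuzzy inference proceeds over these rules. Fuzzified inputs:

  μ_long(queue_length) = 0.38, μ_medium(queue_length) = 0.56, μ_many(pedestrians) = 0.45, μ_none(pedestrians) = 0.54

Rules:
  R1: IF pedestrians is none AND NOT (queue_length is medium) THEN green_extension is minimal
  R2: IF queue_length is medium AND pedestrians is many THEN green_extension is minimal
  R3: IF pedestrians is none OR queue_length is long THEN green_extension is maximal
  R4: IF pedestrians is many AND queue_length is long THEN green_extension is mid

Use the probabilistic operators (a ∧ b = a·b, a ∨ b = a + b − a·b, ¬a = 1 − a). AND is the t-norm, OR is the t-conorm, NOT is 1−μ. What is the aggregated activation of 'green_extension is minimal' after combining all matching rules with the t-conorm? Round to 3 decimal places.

0.430

R1: none=0.54, ¬medium=1−0.56=0.44; AND[a·b] → w = 0.2376
R2: medium=0.56, many=0.45; AND[a·b] → w = 0.2520
R3: none=0.54, long=0.38; OR[a + b − a·b] → w = 0.7148
R4: many=0.45, long=0.38; AND[a·b] → w = 0.1710
Rules with consequent 'minimal': {R1, R2} → strengths 0.2376, 0.2520
Aggregate via t-conorm [a + b − a·b]: 0.4297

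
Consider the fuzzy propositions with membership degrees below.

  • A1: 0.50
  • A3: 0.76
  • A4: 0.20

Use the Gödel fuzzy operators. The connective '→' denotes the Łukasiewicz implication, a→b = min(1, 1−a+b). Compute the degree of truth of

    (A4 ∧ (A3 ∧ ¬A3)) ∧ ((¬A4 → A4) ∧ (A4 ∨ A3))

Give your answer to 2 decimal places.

¬A3 = 1 − 0.76 = 0.24
A3 ∧ ¬A3 = min(a, b) on (0.76, 0.24) = 0.24
A4 ∧ (A3 ∧ ¬A3) = min(a, b) on (0.20, 0.24) = 0.20
¬A4 = 1 − 0.20 = 0.80
¬A4 → A4  [Łukasiewicz: min(1, 1−a+b)] with a=0.80, b=0.20 → 0.40
A4 ∨ A3 = max(a, b) on (0.20, 0.76) = 0.76
(¬A4 → A4) ∧ (A4 ∨ A3) = min(a, b) on (0.40, 0.76) = 0.40
(A4 ∧ (A3 ∧ ¬A3)) ∧ ((¬A4 → A4) ∧ (A4 ∨ A3)) = min(a, b) on (0.20, 0.40) = 0.20

0.20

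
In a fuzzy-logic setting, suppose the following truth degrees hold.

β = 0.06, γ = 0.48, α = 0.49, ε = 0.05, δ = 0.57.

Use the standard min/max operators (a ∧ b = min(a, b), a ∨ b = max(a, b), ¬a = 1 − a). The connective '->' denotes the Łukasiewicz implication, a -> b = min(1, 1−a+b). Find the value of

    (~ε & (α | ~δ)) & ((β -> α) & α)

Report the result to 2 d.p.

0.49

~ε = 1 − 0.05 = 0.95
~δ = 1 − 0.57 = 0.43
α | ~δ = max(a, b) on (0.49, 0.43) = 0.49
~ε & (α | ~δ) = min(a, b) on (0.95, 0.49) = 0.49
β -> α  [Łukasiewicz: min(1, 1−a+b)] with a=0.06, b=0.49 → 1.00
(β -> α) & α = min(a, b) on (1.00, 0.49) = 0.49
(~ε & (α | ~δ)) & ((β -> α) & α) = min(a, b) on (0.49, 0.49) = 0.49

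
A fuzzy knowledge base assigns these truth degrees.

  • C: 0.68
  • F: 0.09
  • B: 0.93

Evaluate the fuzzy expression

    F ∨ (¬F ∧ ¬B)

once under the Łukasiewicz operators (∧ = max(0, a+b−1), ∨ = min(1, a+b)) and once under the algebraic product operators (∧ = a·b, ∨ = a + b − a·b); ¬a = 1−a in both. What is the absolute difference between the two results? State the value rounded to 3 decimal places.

0.058

Under Łukasiewicz:
  ¬F = 1 − 0.09 = 0.91
  ¬B = 1 − 0.93 = 0.07
  ¬F ∧ ¬B = max(0, a+b−1) on (0.91, 0.07) = 0.00
  F ∨ (¬F ∧ ¬B) = min(1, a+b) on (0.09, 0.00) = 0.09
  → value = 0.0900
Under algebraic product:
  ¬F = 1 − 0.0900 = 0.9100
  ¬B = 1 − 0.9300 = 0.0700
  ¬F ∧ ¬B = a·b on (0.9100, 0.0700) = 0.0637
  F ∨ (¬F ∧ ¬B) = a + b − a·b on (0.0900, 0.0637) = 0.1480
  → value = 0.1480
|0.0900 − 0.1480| = 0.058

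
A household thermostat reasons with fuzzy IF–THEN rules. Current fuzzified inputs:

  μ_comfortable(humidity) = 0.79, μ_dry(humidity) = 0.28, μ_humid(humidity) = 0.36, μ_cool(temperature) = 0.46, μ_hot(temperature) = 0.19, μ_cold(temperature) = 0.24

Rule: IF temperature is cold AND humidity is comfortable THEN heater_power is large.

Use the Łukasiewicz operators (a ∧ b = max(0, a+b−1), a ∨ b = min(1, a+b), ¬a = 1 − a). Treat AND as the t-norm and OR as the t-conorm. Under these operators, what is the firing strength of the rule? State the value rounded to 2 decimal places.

0.03

firing strength: cold=0.24, comfortable=0.79; AND[max(0, a+b−1)] → w = 0.03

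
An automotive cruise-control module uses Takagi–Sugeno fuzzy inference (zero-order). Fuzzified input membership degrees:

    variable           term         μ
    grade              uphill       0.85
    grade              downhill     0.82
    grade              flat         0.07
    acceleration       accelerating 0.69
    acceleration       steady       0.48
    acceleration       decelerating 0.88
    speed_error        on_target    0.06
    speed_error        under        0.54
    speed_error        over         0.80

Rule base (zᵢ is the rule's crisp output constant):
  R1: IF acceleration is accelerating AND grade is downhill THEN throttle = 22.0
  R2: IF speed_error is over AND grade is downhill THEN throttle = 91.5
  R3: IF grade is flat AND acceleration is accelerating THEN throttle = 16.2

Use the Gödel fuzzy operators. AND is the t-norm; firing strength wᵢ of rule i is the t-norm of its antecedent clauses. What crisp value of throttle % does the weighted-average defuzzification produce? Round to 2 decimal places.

57.38

R1 (z=22.0): accelerating=0.69, downhill=0.82; AND[min(a, b)] → w = 0.69
R2 (z=91.5): over=0.80, downhill=0.82; AND[min(a, b)] → w = 0.80
R3 (z=16.2): flat=0.07, accelerating=0.69; AND[min(a, b)] → w = 0.07
Weighted average = (0.69·22.0 + 0.80·91.5 + 0.07·16.2) / (0.69 + 0.80 + 0.07)
  = 89.5140 / 1.5600 = 57.38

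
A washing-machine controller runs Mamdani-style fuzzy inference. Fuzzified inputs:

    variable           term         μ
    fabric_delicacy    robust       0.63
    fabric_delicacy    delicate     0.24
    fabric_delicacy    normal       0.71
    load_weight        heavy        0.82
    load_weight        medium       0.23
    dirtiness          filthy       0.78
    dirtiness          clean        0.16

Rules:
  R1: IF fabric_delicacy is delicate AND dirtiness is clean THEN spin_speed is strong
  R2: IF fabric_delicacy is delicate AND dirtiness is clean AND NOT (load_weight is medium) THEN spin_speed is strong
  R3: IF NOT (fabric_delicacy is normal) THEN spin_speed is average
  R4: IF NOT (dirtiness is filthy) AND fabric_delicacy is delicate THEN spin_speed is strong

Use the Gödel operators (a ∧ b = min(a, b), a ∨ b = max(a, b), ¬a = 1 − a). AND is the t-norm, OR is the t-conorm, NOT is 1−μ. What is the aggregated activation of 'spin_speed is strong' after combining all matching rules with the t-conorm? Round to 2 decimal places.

0.22

R1: delicate=0.24, clean=0.16; AND[min(a, b)] → w = 0.16
R2: delicate=0.24, clean=0.16, ¬medium=1−0.23=0.77; AND[min(a, b)] → w = 0.16
R3: ¬normal=1−0.71=0.29 → w = 0.29
R4: ¬filthy=1−0.78=0.22, delicate=0.24; AND[min(a, b)] → w = 0.22
Rules with consequent 'strong': {R1, R2, R4} → strengths 0.16, 0.16, 0.22
Aggregate via t-conorm [max(a, b)]: 0.22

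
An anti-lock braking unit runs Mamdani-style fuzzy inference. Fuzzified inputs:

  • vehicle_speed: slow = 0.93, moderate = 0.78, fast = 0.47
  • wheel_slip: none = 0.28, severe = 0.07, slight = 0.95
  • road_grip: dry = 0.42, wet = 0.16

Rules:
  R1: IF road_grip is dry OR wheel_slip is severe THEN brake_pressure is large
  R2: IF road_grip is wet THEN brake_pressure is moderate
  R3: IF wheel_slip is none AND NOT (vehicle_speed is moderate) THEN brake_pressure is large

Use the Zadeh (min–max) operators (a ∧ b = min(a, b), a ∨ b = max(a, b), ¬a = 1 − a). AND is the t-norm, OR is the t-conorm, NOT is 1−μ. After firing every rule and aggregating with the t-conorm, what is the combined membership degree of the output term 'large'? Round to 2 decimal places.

R1: dry=0.42, severe=0.07; OR[max(a, b)] → w = 0.42
R2: wet=0.16 → w = 0.16
R3: none=0.28, ¬moderate=1−0.78=0.22; AND[min(a, b)] → w = 0.22
Rules with consequent 'large': {R1, R3} → strengths 0.42, 0.22
Aggregate via t-conorm [max(a, b)]: 0.42

0.42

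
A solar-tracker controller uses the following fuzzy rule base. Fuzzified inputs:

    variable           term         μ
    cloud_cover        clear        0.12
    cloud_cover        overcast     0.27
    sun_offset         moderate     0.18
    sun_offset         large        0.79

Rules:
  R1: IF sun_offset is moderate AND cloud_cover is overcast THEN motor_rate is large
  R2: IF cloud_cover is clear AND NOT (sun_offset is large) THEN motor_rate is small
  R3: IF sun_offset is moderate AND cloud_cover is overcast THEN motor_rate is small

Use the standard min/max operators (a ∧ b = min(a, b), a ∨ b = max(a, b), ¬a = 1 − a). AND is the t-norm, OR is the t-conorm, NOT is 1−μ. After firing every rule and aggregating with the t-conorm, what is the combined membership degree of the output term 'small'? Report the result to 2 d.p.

R1: moderate=0.18, overcast=0.27; AND[min(a, b)] → w = 0.18
R2: clear=0.12, ¬large=1−0.79=0.21; AND[min(a, b)] → w = 0.12
R3: moderate=0.18, overcast=0.27; AND[min(a, b)] → w = 0.18
Rules with consequent 'small': {R2, R3} → strengths 0.12, 0.18
Aggregate via t-conorm [max(a, b)]: 0.18

0.18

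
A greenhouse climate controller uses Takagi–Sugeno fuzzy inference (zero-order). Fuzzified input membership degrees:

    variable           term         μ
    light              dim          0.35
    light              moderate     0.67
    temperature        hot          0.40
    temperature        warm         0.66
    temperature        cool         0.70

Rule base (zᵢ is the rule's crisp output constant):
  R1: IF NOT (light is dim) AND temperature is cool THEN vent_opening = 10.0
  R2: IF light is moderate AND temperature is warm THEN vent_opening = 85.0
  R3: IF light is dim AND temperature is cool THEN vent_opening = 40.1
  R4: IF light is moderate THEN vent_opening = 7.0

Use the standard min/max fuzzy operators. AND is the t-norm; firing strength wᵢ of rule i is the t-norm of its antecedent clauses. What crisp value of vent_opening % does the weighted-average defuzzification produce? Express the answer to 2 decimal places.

R1 (z=10.0): ¬dim=1−0.35=0.65, cool=0.70; AND[min(a, b)] → w = 0.65
R2 (z=85.0): moderate=0.67, warm=0.66; AND[min(a, b)] → w = 0.66
R3 (z=40.1): dim=0.35, cool=0.70; AND[min(a, b)] → w = 0.35
R4 (z=7.0): moderate=0.67 → w = 0.67
Weighted average = (0.65·10.0 + 0.66·85.0 + 0.35·40.1 + 0.67·7.0) / (0.65 + 0.66 + 0.35 + 0.67)
  = 81.3250 / 2.3300 = 34.90

34.90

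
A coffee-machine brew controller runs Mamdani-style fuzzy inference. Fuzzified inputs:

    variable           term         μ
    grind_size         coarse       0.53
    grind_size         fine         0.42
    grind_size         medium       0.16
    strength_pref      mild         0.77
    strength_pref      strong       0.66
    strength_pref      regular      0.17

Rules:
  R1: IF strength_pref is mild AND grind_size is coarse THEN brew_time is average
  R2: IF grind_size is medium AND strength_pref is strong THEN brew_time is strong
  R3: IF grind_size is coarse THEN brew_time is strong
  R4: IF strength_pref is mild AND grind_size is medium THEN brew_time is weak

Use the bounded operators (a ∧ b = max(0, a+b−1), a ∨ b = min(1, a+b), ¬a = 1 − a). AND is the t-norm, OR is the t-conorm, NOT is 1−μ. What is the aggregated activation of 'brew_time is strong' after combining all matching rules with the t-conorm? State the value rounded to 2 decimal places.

0.53

R1: mild=0.77, coarse=0.53; AND[max(0, a+b−1)] → w = 0.30
R2: medium=0.16, strong=0.66; AND[max(0, a+b−1)] → w = 0.00
R3: coarse=0.53 → w = 0.53
R4: mild=0.77, medium=0.16; AND[max(0, a+b−1)] → w = 0.00
Rules with consequent 'strong': {R2, R3} → strengths 0.00, 0.53
Aggregate via t-conorm [min(1, a+b)]: 0.53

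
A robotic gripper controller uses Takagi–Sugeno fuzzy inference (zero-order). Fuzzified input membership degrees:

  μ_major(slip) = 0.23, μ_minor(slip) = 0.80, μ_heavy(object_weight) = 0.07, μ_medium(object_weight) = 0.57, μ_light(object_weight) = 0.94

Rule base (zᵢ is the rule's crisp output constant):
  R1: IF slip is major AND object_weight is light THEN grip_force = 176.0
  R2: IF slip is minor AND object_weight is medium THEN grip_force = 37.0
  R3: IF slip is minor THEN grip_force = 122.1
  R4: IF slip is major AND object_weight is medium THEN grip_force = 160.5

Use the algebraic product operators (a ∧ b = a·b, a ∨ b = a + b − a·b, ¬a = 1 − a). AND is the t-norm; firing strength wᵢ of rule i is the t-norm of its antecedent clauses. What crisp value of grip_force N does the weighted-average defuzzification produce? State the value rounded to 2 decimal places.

108.30

R1 (z=176.0): major=0.23, light=0.94; AND[a·b] → w = 0.2162
R2 (z=37.0): minor=0.80, medium=0.57; AND[a·b] → w = 0.4560
R3 (z=122.1): minor=0.80 → w = 0.8000
R4 (z=160.5): major=0.23, medium=0.57; AND[a·b] → w = 0.1311
Weighted average = (0.2162·176.0 + 0.4560·37.0 + 0.8000·122.1 + 0.1311·160.5) / (0.2162 + 0.4560 + 0.8000 + 0.1311)
  = 173.6448 / 1.6033 = 108.30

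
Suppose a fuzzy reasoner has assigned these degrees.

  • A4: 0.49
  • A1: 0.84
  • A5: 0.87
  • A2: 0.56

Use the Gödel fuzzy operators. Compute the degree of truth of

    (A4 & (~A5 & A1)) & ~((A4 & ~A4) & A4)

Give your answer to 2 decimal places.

0.13

~A5 = 1 − 0.87 = 0.13
~A5 & A1 = min(a, b) on (0.13, 0.84) = 0.13
A4 & (~A5 & A1) = min(a, b) on (0.49, 0.13) = 0.13
~A4 = 1 − 0.49 = 0.51
A4 & ~A4 = min(a, b) on (0.49, 0.51) = 0.49
(A4 & ~A4) & A4 = min(a, b) on (0.49, 0.49) = 0.49
~((A4 & ~A4) & A4) = 1 − 0.49 = 0.51
(A4 & (~A5 & A1)) & ~((A4 & ~A4) & A4) = min(a, b) on (0.13, 0.51) = 0.13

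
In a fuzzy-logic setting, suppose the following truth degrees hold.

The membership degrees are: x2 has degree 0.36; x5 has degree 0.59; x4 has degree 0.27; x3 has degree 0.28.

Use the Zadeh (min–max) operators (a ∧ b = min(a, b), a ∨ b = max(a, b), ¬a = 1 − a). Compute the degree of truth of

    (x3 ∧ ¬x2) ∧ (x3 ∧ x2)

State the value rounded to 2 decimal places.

¬x2 = 1 − 0.36 = 0.64
x3 ∧ ¬x2 = min(a, b) on (0.28, 0.64) = 0.28
x3 ∧ x2 = min(a, b) on (0.28, 0.36) = 0.28
(x3 ∧ ¬x2) ∧ (x3 ∧ x2) = min(a, b) on (0.28, 0.28) = 0.28

0.28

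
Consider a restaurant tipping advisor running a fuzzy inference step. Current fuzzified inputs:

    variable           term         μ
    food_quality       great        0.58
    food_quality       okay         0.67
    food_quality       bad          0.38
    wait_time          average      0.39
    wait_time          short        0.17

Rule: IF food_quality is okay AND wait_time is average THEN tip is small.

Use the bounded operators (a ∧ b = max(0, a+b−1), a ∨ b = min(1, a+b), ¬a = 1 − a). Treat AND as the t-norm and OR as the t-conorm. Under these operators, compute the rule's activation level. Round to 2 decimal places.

0.06

firing strength: okay=0.67, average=0.39; AND[max(0, a+b−1)] → w = 0.06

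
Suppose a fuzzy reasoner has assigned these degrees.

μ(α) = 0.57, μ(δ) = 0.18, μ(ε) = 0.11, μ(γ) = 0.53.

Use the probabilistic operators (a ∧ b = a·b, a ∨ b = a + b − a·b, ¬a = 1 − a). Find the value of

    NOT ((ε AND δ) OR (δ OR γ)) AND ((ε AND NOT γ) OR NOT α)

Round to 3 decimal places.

ε AND δ = a·b on (0.1100, 0.1800) = 0.0198
δ OR γ = a + b − a·b on (0.1800, 0.5300) = 0.6146
(ε AND δ) OR (δ OR γ) = a + b − a·b on (0.0198, 0.6146) = 0.6222
NOT ((ε AND δ) OR (δ OR γ)) = 1 − 0.6222 = 0.3778
NOT γ = 1 − 0.5300 = 0.4700
ε AND NOT γ = a·b on (0.1100, 0.4700) = 0.0517
NOT α = 1 − 0.5700 = 0.4300
(ε AND NOT γ) OR NOT α = a + b − a·b on (0.0517, 0.4300) = 0.4595
NOT ((ε AND δ) OR (δ OR γ)) AND ((ε AND NOT γ) OR NOT α) = a·b on (0.3778, 0.4595) = 0.1736

0.174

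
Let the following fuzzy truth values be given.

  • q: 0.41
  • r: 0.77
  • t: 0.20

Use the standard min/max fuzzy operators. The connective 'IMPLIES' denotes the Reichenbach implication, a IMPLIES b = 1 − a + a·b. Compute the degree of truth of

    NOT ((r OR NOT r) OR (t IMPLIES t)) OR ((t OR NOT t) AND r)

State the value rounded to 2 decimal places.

0.77

NOT r = 1 − 0.77 = 0.23
r OR NOT r = max(a, b) on (0.77, 0.23) = 0.77
t IMPLIES t  [Reichenbach: 1 − a + a·b] with a=0.20, b=0.20 → 0.84
(r OR NOT r) OR (t IMPLIES t) = max(a, b) on (0.77, 0.84) = 0.84
NOT ((r OR NOT r) OR (t IMPLIES t)) = 1 − 0.84 = 0.16
NOT t = 1 − 0.20 = 0.80
t OR NOT t = max(a, b) on (0.20, 0.80) = 0.80
(t OR NOT t) AND r = min(a, b) on (0.80, 0.77) = 0.77
NOT ((r OR NOT r) OR (t IMPLIES t)) OR ((t OR NOT t) AND r) = max(a, b) on (0.16, 0.77) = 0.77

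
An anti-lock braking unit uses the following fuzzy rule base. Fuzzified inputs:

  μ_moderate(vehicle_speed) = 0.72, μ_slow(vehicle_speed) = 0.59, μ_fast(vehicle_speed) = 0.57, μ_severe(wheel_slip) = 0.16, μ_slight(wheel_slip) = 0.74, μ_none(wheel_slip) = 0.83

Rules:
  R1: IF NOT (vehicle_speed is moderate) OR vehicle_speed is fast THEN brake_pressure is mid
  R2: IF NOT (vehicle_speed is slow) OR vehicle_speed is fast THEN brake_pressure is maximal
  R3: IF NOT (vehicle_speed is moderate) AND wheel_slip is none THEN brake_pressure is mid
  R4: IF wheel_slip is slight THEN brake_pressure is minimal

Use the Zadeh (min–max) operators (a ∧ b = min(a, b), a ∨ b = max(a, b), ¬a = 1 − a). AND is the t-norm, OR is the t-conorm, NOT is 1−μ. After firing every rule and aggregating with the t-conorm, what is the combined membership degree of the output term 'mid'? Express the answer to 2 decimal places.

R1: ¬moderate=1−0.72=0.28, fast=0.57; OR[max(a, b)] → w = 0.57
R2: ¬slow=1−0.59=0.41, fast=0.57; OR[max(a, b)] → w = 0.57
R3: ¬moderate=1−0.72=0.28, none=0.83; AND[min(a, b)] → w = 0.28
R4: slight=0.74 → w = 0.74
Rules with consequent 'mid': {R1, R3} → strengths 0.57, 0.28
Aggregate via t-conorm [max(a, b)]: 0.57

0.57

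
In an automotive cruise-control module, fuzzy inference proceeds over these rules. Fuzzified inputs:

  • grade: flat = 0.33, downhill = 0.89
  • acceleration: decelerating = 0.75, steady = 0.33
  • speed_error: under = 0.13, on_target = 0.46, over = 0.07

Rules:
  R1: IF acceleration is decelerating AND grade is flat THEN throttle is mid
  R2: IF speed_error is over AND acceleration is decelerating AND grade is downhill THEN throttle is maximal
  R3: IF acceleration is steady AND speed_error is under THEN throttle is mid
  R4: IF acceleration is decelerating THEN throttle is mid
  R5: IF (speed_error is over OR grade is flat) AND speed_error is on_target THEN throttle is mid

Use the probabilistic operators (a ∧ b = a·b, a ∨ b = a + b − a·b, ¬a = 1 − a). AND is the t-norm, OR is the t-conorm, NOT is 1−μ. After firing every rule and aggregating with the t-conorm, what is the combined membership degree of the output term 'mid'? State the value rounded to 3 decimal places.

0.851

R1: decelerating=0.75, flat=0.33; AND[a·b] → w = 0.2475
R2: over=0.07, decelerating=0.75, downhill=0.89; AND[a·b] → w = 0.0467
R3: steady=0.33, under=0.13; AND[a·b] → w = 0.0429
R4: decelerating=0.75 → w = 0.7500
R5: (over=0.07 OR flat=0.33) = 0.3769; AND[a·b] with on_target=0.46 → w = 0.1734
Rules with consequent 'mid': {R1, R3, R4, R5} → strengths 0.2475, 0.0429, 0.7500, 0.1734
Aggregate via t-conorm [a + b − a·b]: 0.8512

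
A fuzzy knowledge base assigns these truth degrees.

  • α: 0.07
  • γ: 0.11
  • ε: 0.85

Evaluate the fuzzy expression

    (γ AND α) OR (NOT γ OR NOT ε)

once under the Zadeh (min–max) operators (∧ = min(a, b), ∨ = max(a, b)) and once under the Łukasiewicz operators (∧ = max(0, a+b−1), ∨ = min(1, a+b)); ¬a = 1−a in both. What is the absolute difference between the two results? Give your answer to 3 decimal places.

0.110

Under Zadeh (min–max):
  γ AND α = min(a, b) on (0.11, 0.07) = 0.07
  NOT γ = 1 − 0.11 = 0.89
  NOT ε = 1 − 0.85 = 0.15
  NOT γ OR NOT ε = max(a, b) on (0.89, 0.15) = 0.89
  (γ AND α) OR (NOT γ OR NOT ε) = max(a, b) on (0.07, 0.89) = 0.89
  → value = 0.8900
Under Łukasiewicz:
  γ AND α = max(0, a+b−1) on (0.11, 0.07) = 0.00
  NOT γ = 1 − 0.11 = 0.89
  NOT ε = 1 − 0.85 = 0.15
  NOT γ OR NOT ε = min(1, a+b) on (0.89, 0.15) = 1.00
  (γ AND α) OR (NOT γ OR NOT ε) = min(1, a+b) on (0.00, 1.00) = 1.00
  → value = 1.0000
|0.8900 − 1.0000| = 0.110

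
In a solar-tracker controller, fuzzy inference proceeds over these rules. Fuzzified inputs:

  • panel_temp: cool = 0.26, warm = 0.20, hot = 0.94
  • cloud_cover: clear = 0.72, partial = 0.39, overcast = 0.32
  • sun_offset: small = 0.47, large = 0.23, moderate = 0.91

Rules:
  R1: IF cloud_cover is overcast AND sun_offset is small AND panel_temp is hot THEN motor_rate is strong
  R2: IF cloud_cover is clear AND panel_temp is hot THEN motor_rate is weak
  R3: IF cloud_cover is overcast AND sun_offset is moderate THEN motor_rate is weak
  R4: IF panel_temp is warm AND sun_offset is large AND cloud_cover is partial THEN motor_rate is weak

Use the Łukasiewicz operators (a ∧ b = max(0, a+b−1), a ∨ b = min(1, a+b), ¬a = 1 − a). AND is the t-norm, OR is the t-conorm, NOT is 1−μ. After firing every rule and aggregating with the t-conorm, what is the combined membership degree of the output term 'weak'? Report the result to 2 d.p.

0.89

R1: overcast=0.32, small=0.47, hot=0.94; AND[max(0, a+b−1)] → w = 0.00
R2: clear=0.72, hot=0.94; AND[max(0, a+b−1)] → w = 0.66
R3: overcast=0.32, moderate=0.91; AND[max(0, a+b−1)] → w = 0.23
R4: warm=0.20, large=0.23, partial=0.39; AND[max(0, a+b−1)] → w = 0.00
Rules with consequent 'weak': {R2, R3, R4} → strengths 0.66, 0.23, 0.00
Aggregate via t-conorm [min(1, a+b)]: 0.89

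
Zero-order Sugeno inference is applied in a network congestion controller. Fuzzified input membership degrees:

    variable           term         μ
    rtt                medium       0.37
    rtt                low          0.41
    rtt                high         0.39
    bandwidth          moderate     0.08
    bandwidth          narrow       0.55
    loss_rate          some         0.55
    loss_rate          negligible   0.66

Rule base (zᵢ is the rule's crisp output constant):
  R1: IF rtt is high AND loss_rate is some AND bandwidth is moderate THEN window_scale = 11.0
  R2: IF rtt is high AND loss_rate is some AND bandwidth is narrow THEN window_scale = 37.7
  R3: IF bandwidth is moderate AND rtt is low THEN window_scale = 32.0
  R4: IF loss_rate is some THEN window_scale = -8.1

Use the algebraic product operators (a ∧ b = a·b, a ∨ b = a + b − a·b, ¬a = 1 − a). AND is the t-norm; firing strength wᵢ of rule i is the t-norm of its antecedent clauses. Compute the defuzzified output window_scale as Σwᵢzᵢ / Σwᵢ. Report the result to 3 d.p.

R1 (z=11.0): high=0.39, some=0.55, moderate=0.08; AND[a·b] → w = 0.0172
R2 (z=37.7): high=0.39, some=0.55, narrow=0.55; AND[a·b] → w = 0.1180
R3 (z=32.0): moderate=0.08, low=0.41; AND[a·b] → w = 0.0328
R4 (z=-8.1): some=0.55 → w = 0.5500
Weighted average = (0.0172·11.0 + 0.1180·37.7 + 0.0328·32.0 + 0.5500·-8.1) / (0.0172 + 0.1180 + 0.0328 + 0.5500)
  = 1.2310 / 0.7179 = 1.715

1.715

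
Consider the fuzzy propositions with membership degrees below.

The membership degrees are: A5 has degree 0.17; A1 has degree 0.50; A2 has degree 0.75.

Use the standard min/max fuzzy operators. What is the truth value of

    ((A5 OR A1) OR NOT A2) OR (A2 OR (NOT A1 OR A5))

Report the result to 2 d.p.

0.75

A5 OR A1 = max(a, b) on (0.17, 0.50) = 0.50
NOT A2 = 1 − 0.75 = 0.25
(A5 OR A1) OR NOT A2 = max(a, b) on (0.50, 0.25) = 0.50
NOT A1 = 1 − 0.50 = 0.50
NOT A1 OR A5 = max(a, b) on (0.50, 0.17) = 0.50
A2 OR (NOT A1 OR A5) = max(a, b) on (0.75, 0.50) = 0.75
((A5 OR A1) OR NOT A2) OR (A2 OR (NOT A1 OR A5)) = max(a, b) on (0.50, 0.75) = 0.75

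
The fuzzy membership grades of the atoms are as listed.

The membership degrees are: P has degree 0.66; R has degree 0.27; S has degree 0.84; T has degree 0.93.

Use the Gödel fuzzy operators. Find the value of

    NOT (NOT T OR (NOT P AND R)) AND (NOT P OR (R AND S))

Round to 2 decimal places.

NOT T = 1 − 0.93 = 0.07
NOT P = 1 − 0.66 = 0.34
NOT P AND R = min(a, b) on (0.34, 0.27) = 0.27
NOT T OR (NOT P AND R) = max(a, b) on (0.07, 0.27) = 0.27
NOT (NOT T OR (NOT P AND R)) = 1 − 0.27 = 0.73
NOT P = 1 − 0.66 = 0.34
R AND S = min(a, b) on (0.27, 0.84) = 0.27
NOT P OR (R AND S) = max(a, b) on (0.34, 0.27) = 0.34
NOT (NOT T OR (NOT P AND R)) AND (NOT P OR (R AND S)) = min(a, b) on (0.73, 0.34) = 0.34

0.34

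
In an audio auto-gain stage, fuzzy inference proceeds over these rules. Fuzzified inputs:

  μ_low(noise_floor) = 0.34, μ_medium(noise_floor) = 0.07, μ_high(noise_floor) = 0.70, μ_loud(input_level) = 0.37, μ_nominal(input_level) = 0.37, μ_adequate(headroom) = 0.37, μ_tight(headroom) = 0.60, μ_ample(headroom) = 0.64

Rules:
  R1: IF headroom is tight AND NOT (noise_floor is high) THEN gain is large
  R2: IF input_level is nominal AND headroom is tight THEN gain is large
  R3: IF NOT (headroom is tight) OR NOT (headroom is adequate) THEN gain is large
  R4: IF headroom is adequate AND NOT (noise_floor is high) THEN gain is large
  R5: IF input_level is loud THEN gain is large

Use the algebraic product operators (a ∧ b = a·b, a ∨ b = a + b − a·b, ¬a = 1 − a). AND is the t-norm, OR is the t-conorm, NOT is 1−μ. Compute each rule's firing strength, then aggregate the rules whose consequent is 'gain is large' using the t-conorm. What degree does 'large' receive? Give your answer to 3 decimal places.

R1: tight=0.60, ¬high=1−0.70=0.30; AND[a·b] → w = 0.1800
R2: nominal=0.37, tight=0.60; AND[a·b] → w = 0.2220
R3: ¬tight=1−0.60=0.40, ¬adequate=1−0.37=0.63; OR[a + b − a·b] → w = 0.7780
R4: adequate=0.37, ¬high=1−0.70=0.30; AND[a·b] → w = 0.1110
R5: loud=0.37 → w = 0.3700
Rules with consequent 'large': {R1, R2, R3, R4, R5} → strengths 0.1800, 0.2220, 0.7780, 0.1110, 0.3700
Aggregate via t-conorm [a + b − a·b]: 0.9207

0.921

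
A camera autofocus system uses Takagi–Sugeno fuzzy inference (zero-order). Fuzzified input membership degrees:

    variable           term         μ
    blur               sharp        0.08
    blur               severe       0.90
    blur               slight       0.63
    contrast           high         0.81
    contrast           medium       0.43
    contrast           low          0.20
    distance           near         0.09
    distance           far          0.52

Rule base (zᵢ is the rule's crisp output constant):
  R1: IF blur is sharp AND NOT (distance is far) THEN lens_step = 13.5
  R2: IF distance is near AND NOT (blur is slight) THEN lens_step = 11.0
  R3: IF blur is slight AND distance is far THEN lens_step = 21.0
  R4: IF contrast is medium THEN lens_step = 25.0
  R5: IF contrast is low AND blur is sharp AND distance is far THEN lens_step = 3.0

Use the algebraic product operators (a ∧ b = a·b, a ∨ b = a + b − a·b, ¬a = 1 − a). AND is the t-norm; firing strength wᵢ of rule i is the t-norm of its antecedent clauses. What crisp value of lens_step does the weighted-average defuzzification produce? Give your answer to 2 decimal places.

R1 (z=13.5): sharp=0.08, ¬far=1−0.52=0.48; AND[a·b] → w = 0.0384
R2 (z=11.0): near=0.09, ¬slight=1−0.63=0.37; AND[a·b] → w = 0.0333
R3 (z=21.0): slight=0.63, far=0.52; AND[a·b] → w = 0.3276
R4 (z=25.0): medium=0.43 → w = 0.4300
R5 (z=3.0): low=0.20, sharp=0.08, far=0.52; AND[a·b] → w = 0.0083
Weighted average = (0.0384·13.5 + 0.0333·11.0 + 0.3276·21.0 + 0.4300·25.0 + 0.0083·3.0) / (0.0384 + 0.0333 + 0.3276 + 0.4300 + 0.0083)
  = 18.5393 / 0.8376 = 22.13

22.13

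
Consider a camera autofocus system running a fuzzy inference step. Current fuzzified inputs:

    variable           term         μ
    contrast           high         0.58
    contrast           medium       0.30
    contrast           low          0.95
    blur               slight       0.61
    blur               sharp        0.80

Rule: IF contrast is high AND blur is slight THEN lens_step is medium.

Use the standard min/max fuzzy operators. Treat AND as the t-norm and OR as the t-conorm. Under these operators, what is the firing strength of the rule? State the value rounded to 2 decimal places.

firing strength: high=0.58, slight=0.61; AND[min(a, b)] → w = 0.58

0.58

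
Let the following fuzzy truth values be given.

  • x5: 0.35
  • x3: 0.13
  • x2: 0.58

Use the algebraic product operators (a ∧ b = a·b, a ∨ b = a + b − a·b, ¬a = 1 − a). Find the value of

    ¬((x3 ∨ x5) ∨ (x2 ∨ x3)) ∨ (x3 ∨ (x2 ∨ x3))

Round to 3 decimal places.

0.748

x3 ∨ x5 = a + b − a·b on (0.1300, 0.3500) = 0.4345
x2 ∨ x3 = a + b − a·b on (0.5800, 0.1300) = 0.6346
(x3 ∨ x5) ∨ (x2 ∨ x3) = a + b − a·b on (0.4345, 0.6346) = 0.7934
¬((x3 ∨ x5) ∨ (x2 ∨ x3)) = 1 − 0.7934 = 0.2066
x2 ∨ x3 = a + b − a·b on (0.5800, 0.1300) = 0.6346
x3 ∨ (x2 ∨ x3) = a + b − a·b on (0.1300, 0.6346) = 0.6821
¬((x3 ∨ x5) ∨ (x2 ∨ x3)) ∨ (x3 ∨ (x2 ∨ x3)) = a + b − a·b on (0.2066, 0.6821) = 0.7478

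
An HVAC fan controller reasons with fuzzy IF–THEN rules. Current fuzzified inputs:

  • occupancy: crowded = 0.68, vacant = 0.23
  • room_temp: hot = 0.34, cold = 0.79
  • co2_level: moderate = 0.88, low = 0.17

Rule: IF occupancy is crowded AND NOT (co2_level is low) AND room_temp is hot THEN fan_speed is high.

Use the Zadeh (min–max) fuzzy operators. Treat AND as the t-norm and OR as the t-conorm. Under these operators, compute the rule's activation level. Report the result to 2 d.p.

firing strength: crowded=0.68, ¬low=1−0.17=0.83, hot=0.34; AND[min(a, b)] → w = 0.34

0.34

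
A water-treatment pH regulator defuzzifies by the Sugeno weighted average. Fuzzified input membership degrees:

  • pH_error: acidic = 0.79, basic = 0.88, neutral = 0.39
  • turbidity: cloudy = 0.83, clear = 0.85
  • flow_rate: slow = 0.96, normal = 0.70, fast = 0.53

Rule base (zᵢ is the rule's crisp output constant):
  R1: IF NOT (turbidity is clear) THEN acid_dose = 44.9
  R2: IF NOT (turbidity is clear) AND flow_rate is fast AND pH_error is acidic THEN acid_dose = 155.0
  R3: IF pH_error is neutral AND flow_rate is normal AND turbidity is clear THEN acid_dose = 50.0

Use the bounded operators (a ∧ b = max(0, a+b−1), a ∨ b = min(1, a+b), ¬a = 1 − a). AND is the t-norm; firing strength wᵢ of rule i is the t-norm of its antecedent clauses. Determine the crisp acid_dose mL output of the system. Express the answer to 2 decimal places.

R1 (z=44.9): ¬clear=1−0.85=0.15 → w = 0.15
R2 (z=155.0): ¬clear=1−0.85=0.15, fast=0.53, acidic=0.79; AND[max(0, a+b−1)] → w = 0.00
R3 (z=50.0): neutral=0.39, normal=0.70, clear=0.85; AND[max(0, a+b−1)] → w = 0.00
Weighted average = (0.15·44.9 + 0.00·155.0 + 0.00·50.0) / (0.15 + 0.00 + 0.00)
  = 6.7350 / 0.1500 = 44.90

44.90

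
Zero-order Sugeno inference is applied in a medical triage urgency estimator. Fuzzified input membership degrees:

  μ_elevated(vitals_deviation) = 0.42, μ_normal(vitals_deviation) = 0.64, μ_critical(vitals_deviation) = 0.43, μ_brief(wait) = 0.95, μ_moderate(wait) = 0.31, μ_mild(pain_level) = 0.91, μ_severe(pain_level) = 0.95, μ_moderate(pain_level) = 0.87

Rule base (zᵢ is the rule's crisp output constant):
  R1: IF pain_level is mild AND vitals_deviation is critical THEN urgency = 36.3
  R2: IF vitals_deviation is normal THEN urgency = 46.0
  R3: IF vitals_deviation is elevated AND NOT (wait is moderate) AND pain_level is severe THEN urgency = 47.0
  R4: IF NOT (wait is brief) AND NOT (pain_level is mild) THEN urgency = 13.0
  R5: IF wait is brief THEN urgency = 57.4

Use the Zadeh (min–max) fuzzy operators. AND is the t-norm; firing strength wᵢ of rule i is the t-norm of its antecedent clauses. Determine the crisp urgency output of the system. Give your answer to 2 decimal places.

R1 (z=36.3): mild=0.91, critical=0.43; AND[min(a, b)] → w = 0.43
R2 (z=46.0): normal=0.64 → w = 0.64
R3 (z=47.0): elevated=0.42, ¬moderate=1−0.31=0.69, severe=0.95; AND[min(a, b)] → w = 0.42
R4 (z=13.0): ¬brief=1−0.95=0.05, ¬mild=1−0.91=0.09; AND[min(a, b)] → w = 0.05
R5 (z=57.4): brief=0.95 → w = 0.95
Weighted average = (0.43·36.3 + 0.64·46.0 + 0.42·47.0 + 0.05·13.0 + 0.95·57.4) / (0.43 + 0.64 + 0.42 + 0.05 + 0.95)
  = 119.9690 / 2.4900 = 48.18

48.18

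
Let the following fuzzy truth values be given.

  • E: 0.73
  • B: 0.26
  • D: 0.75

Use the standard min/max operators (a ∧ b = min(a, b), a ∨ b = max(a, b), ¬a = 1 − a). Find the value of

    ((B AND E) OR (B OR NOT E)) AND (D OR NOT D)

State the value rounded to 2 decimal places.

B AND E = min(a, b) on (0.26, 0.73) = 0.26
NOT E = 1 − 0.73 = 0.27
B OR NOT E = max(a, b) on (0.26, 0.27) = 0.27
(B AND E) OR (B OR NOT E) = max(a, b) on (0.26, 0.27) = 0.27
NOT D = 1 − 0.75 = 0.25
D OR NOT D = max(a, b) on (0.75, 0.25) = 0.75
((B AND E) OR (B OR NOT E)) AND (D OR NOT D) = min(a, b) on (0.27, 0.75) = 0.27

0.27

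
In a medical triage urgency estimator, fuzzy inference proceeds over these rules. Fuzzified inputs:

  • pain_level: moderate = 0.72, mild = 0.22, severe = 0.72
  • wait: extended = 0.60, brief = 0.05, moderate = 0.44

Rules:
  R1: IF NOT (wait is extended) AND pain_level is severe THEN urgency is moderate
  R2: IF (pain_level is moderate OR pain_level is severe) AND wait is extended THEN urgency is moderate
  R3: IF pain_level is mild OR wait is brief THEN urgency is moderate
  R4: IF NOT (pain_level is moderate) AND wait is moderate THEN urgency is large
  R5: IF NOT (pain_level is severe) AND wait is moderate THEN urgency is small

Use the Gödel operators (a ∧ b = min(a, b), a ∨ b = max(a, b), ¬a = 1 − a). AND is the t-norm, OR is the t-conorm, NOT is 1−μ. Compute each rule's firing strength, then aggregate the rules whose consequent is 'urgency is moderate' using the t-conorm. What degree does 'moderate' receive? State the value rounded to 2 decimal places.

0.60

R1: ¬extended=1−0.60=0.40, severe=0.72; AND[min(a, b)] → w = 0.40
R2: (moderate=0.72 OR severe=0.72) = 0.72; AND[min(a, b)] with extended=0.60 → w = 0.60
R3: mild=0.22, brief=0.05; OR[max(a, b)] → w = 0.22
R4: ¬moderate=1−0.72=0.28, moderate=0.44; AND[min(a, b)] → w = 0.28
R5: ¬severe=1−0.72=0.28, moderate=0.44; AND[min(a, b)] → w = 0.28
Rules with consequent 'moderate': {R1, R2, R3} → strengths 0.40, 0.60, 0.22
Aggregate via t-conorm [max(a, b)]: 0.60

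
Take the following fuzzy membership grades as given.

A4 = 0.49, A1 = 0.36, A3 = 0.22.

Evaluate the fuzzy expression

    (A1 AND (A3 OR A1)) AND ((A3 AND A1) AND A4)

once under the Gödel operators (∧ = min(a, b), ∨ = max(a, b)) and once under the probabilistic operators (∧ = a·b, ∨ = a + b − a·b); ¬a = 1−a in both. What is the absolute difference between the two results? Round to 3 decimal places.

Under Gödel:
  A3 OR A1 = max(a, b) on (0.22, 0.36) = 0.36
  A1 AND (A3 OR A1) = min(a, b) on (0.36, 0.36) = 0.36
  A3 AND A1 = min(a, b) on (0.22, 0.36) = 0.22
  (A3 AND A1) AND A4 = min(a, b) on (0.22, 0.49) = 0.22
  (A1 AND (A3 OR A1)) AND ((A3 AND A1) AND A4) = min(a, b) on (0.36, 0.22) = 0.22
  → value = 0.2200
Under probabilistic:
  A3 OR A1 = a + b − a·b on (0.2200, 0.3600) = 0.5008
  A1 AND (A3 OR A1) = a·b on (0.3600, 0.5008) = 0.1803
  A3 AND A1 = a·b on (0.2200, 0.3600) = 0.0792
  (A3 AND A1) AND A4 = a·b on (0.0792, 0.4900) = 0.0388
  (A1 AND (A3 OR A1)) AND ((A3 AND A1) AND A4) = a·b on (0.1803, 0.0388) = 0.0070
  → value = 0.0070
|0.2200 − 0.0070| = 0.213

0.213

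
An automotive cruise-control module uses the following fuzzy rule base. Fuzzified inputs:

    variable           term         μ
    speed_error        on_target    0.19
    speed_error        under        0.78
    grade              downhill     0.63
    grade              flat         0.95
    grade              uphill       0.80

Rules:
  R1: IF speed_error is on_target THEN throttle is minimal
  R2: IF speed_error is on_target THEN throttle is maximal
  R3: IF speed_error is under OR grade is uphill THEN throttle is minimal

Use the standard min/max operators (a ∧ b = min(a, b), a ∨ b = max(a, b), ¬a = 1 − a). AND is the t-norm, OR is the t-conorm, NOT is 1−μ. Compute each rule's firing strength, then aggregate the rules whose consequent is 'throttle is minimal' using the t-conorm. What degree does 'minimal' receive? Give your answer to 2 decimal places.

0.80

R1: on_target=0.19 → w = 0.19
R2: on_target=0.19 → w = 0.19
R3: under=0.78, uphill=0.80; OR[max(a, b)] → w = 0.80
Rules with consequent 'minimal': {R1, R3} → strengths 0.19, 0.80
Aggregate via t-conorm [max(a, b)]: 0.80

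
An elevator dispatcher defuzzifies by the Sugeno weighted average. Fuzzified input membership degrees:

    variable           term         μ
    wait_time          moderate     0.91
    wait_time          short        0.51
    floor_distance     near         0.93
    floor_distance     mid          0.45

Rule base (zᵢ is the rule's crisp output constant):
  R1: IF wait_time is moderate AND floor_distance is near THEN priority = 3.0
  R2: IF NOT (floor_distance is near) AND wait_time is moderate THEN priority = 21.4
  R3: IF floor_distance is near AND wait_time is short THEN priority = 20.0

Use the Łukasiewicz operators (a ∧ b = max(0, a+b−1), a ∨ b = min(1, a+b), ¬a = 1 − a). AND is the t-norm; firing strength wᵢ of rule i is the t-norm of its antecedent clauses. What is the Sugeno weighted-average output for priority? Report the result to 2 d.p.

8.84

R1 (z=3.0): moderate=0.91, near=0.93; AND[max(0, a+b−1)] → w = 0.84
R2 (z=21.4): ¬near=1−0.93=0.07, moderate=0.91; AND[max(0, a+b−1)] → w = 0.00
R3 (z=20.0): near=0.93, short=0.51; AND[max(0, a+b−1)] → w = 0.44
Weighted average = (0.84·3.0 + 0.00·21.4 + 0.44·20.0) / (0.84 + 0.00 + 0.44)
  = 11.3200 / 1.2800 = 8.84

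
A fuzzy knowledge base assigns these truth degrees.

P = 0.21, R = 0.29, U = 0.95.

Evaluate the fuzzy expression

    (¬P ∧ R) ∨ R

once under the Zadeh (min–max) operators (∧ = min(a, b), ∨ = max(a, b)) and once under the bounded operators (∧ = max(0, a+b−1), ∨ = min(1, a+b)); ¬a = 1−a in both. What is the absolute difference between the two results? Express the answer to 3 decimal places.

Under Zadeh (min–max):
  ¬P = 1 − 0.21 = 0.79
  ¬P ∧ R = min(a, b) on (0.79, 0.29) = 0.29
  (¬P ∧ R) ∨ R = max(a, b) on (0.29, 0.29) = 0.29
  → value = 0.2900
Under bounded:
  ¬P = 1 − 0.21 = 0.79
  ¬P ∧ R = max(0, a+b−1) on (0.79, 0.29) = 0.08
  (¬P ∧ R) ∨ R = min(1, a+b) on (0.08, 0.29) = 0.37
  → value = 0.3700
|0.2900 − 0.3700| = 0.080

0.080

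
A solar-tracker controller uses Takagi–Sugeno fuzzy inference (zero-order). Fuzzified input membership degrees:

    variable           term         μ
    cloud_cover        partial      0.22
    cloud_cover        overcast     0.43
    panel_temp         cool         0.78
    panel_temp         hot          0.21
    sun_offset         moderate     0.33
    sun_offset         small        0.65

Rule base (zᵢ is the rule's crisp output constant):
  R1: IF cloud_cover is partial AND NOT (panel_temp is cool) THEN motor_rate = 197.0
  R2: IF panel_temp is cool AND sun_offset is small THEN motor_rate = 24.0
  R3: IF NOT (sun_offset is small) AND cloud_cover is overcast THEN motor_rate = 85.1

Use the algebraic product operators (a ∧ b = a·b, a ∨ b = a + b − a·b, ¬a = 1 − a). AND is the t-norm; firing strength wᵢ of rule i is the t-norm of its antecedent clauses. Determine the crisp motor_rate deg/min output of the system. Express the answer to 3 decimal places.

48.888

R1 (z=197.0): partial=0.22, ¬cool=1−0.78=0.22; AND[a·b] → w = 0.0484
R2 (z=24.0): cool=0.78, small=0.65; AND[a·b] → w = 0.5070
R3 (z=85.1): ¬small=1−0.65=0.35, overcast=0.43; AND[a·b] → w = 0.1505
Weighted average = (0.0484·197.0 + 0.5070·24.0 + 0.1505·85.1) / (0.0484 + 0.5070 + 0.1505)
  = 34.5103 / 0.7059 = 48.888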